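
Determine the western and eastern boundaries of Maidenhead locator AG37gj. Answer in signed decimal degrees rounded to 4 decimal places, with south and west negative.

Field A=0, G=6: +0·20° lon, +6·10° lat → SW at lon -180°, lat -30°.
Square 3, 7: +3·2° lon, +7·1° lat → SW at lon -174°, lat -23°.
Subsquare g=6, j=9: +6·0.0833333° lon, +9·0.0416667° lat → SW at lon -173.5°, lat -22.625°.
Cell spans 0.0833333° lon × 0.0416667° lat.
west -173.5000, east -173.4167.

-173.5000, -173.4167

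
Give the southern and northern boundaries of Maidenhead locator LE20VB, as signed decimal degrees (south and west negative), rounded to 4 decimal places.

-49.9583, -49.9167

Field L=11, E=4: +11·20° lon, +4·10° lat → SW at lon 40°, lat -50°.
Square 2, 0: +2·2° lon, +0·1° lat → SW at lon 44°, lat -50°.
Subsquare v=21, b=1: +21·0.0833333° lon, +1·0.0416667° lat → SW at lon 45.75°, lat -49.9583°.
Cell spans 0.0833333° lon × 0.0416667° lat.
south -49.9583, north -49.9167.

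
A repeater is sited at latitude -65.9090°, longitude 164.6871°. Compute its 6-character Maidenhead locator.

Offset from 180°W / 90°S: lon 344.6871°, lat 24.0910°.
Field (20°×10°, letters A–R): 344.6871/20 → 17 → R, 24.0910/10 → 2 → C; chars RC.
Square (2°×1°, digits 0–9): 4.6871/2 → 2, 4.0910/1 → 4; chars 24.
Subsquare (5′×2.5′, letters a–x): 0.6871/0.0833333 → 8 → i, 0.0910/0.0416667 → 2 → c; chars ic.

RC24ic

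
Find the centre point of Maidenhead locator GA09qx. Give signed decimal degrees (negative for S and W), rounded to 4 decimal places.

Field G=6, A=0: +6·20° lon, +0·10° lat → SW at lon -60°, lat -90°.
Square 0, 9: +0·2° lon, +9·1° lat → SW at lon -60°, lat -81°.
Subsquare q=16, x=23: +16·0.0833333° lon, +23·0.0416667° lat → SW at lon -58.6667°, lat -80.0417°.
Cell spans 0.0833333° lon × 0.0416667° lat. Centre is SW corner plus half of each.
latitude -80.0208, longitude -58.6250.

-80.0208, -58.6250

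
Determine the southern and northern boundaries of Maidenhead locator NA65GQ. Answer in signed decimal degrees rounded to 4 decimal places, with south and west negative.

Field N=13, A=0: +13·20° lon, +0·10° lat → SW at lon 80°, lat -90°.
Square 6, 5: +6·2° lon, +5·1° lat → SW at lon 92°, lat -85°.
Subsquare g=6, q=16: +6·0.0833333° lon, +16·0.0416667° lat → SW at lon 92.5°, lat -84.3333°.
Cell spans 0.0833333° lon × 0.0416667° lat.
south -84.3333, north -84.2917.

-84.3333, -84.2917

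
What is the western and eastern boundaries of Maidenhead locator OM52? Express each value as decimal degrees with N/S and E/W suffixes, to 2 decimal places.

Field O=14, M=12: +14·20° lon, +12·10° lat → SW at lon 100°, lat 30°.
Square 5, 2: +5·2° lon, +2·1° lat → SW at lon 110°, lat 32°.
Cell spans 2° lon × 1° lat.
west 110.00° E, east 112.00° E.

110.00° E, 112.00° E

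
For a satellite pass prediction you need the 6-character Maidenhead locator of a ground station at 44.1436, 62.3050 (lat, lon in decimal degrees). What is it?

Shift to the Maidenhead origin (180°W, 90°S): lon 242.3050, lat 134.1436.
Field: lon ⌊242.3050/20⌋ = 12 → M; lat ⌊134.1436/10⌋ = 13 → N.
Square: lon ⌊2.3050/2⌋ = 1; lat ⌊4.1436/1⌋ = 4.
Subsquare: lon ⌊0.3050/0.0833333⌋ = 3 → d; lat ⌊0.1436/0.0416667⌋ = 3 → d.

MN14dd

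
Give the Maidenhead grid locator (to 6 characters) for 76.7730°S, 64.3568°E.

Add 180° to longitude and 90° to latitude: 244.3568, 13.2270.
Field: 244.3568/20 → 12 → M, 13.2270/10 → 1 → B; chars MB.
Square: 4.3568/2 → 2, 3.2270/1 → 3; chars 23.
Subsquare: 0.3568/0.0833333 → 4 → e, 0.2270/0.0416667 → 5 → f; chars ef.

MB23ef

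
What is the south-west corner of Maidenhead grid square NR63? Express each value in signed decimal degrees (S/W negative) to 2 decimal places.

Field N=13, R=17: +13·20° lon, +17·10° lat → SW at lon 80°, lat 80°.
Square 6, 3: +6·2° lon, +3·1° lat → SW at lon 92°, lat 83°.
latitude 83.00, longitude 92.00.

83.00, 92.00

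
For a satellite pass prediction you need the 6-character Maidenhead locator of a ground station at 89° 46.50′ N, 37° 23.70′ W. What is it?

HR19hs

Add 180° to longitude and 90° to latitude: 142.6050, 179.7750.
Field: 142.6050/20 → 7 → H, 179.7750/10 → 17 → R; chars HR.
Square: 2.6050/2 → 1, 9.7750/1 → 9; chars 19.
Subsquare: 0.6050/0.0833333 → 7 → h, 0.7750/0.0416667 → 18 → s; chars hs.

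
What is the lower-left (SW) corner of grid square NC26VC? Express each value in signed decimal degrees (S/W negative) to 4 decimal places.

-63.9167, 85.7500

Field N=13, C=2: +13·20° lon, +2·10° lat → SW at lon 80°, lat -70°.
Square 2, 6: +2·2° lon, +6·1° lat → SW at lon 84°, lat -64°.
Subsquare v=21, c=2: +21·0.0833333° lon, +2·0.0416667° lat → SW at lon 85.75°, lat -63.9167°.
latitude -63.9167, longitude 85.7500.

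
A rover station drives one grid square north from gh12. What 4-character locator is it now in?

GH13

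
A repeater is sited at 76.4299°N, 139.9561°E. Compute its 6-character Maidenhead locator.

Shift to the Maidenhead origin (180°W, 90°S): lon 319.9561, lat 166.4299.
Field: 319.9561/20 → 15 → P, 166.4299/10 → 16 → Q; chars PQ.
Square: 19.9561/2 → 9, 6.4299/1 → 6; chars 96.
Subsquare: 1.9561/0.0833333 → 23 → x, 0.4299/0.0416667 → 10 → k; chars xk.

PQ96xk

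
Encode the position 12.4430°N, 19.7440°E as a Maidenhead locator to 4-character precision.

Offset from 180°W / 90°S: lon 199.74°, lat 102.44°.
Field (20°×10°, letters A–R): lon ⌊199.74/20⌋ = 9 → J; lat ⌊102.44/10⌋ = 10 → K.
Square (2°×1°, digits 0–9): lon ⌊19.74/2⌋ = 9; lat ⌊2.44/1⌋ = 2.

JK92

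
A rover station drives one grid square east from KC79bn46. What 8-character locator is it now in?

Longitude extended square 4; +1 → 5.
The latitude characters are unchanged.

KC79bn56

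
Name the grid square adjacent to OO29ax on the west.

OO19xx

Longitude subsquare a = 0; −1 → -1, wraps to 23 = x, carry into square.
Longitude square 2; −1 → 1.
The latitude characters are unchanged.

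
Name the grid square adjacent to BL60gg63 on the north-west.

BL60gg54

Longitude extended square 6; −1 → 5.
Latitude extended square 3; +1 → 4.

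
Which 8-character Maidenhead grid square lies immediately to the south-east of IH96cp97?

IH96dp06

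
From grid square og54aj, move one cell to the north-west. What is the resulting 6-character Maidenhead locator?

OG44xk

Longitude subsquare a = 0; −1 → -1, wraps to 23 = x, carry into square.
Longitude square 5; −1 → 4.
Latitude subsquare j = 9; +1 → 10 = k.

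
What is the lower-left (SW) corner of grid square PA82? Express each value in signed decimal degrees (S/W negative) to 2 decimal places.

-88.00, 136.00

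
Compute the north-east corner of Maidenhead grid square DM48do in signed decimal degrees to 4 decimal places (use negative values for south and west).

Field D=3, M=12: +3·20° lon, +12·10° lat → SW at lon -120°, lat 30°.
Square 4, 8: +4·2° lon, +8·1° lat → SW at lon -112°, lat 38°.
Subsquare d=3, o=14: +3·0.0833333° lon, +14·0.0416667° lat → SW at lon -111.75°, lat 38.5833°.
Cell spans 0.0833333° lon × 0.0416667° lat. NE corner is SW corner plus one full cell.
latitude 38.6250, longitude -111.6667.

38.6250, -111.6667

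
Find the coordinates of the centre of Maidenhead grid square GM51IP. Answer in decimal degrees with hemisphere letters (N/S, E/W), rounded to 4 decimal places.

Field G=6, M=12: +6·20° lon, +12·10° lat → SW at lon -60°, lat 30°.
Square 5, 1: +5·2° lon, +1·1° lat → SW at lon -50°, lat 31°.
Subsquare i=8, p=15: +8·0.0833333° lon, +15·0.0416667° lat → SW at lon -49.3333°, lat 31.625°.
Cell spans 0.0833333° lon × 0.0416667° lat. Centre is SW corner plus half of each.
latitude 31.6458° N, longitude 49.2917° W.

31.6458° N, 49.2917° W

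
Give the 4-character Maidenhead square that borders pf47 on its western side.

PF37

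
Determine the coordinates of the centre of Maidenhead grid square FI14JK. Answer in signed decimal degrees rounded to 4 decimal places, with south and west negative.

Field F=5, I=8: +5·20° lon, +8·10° lat → SW at lon -80°, lat -10°.
Square 1, 4: +1·2° lon, +4·1° lat → SW at lon -78°, lat -6°.
Subsquare j=9, k=10: +9·0.0833333° lon, +10·0.0416667° lat → SW at lon -77.25°, lat -5.58333°.
Cell spans 0.0833333° lon × 0.0416667° lat. Centre is SW corner plus half of each.
latitude -5.5625, longitude -77.2083.

-5.5625, -77.2083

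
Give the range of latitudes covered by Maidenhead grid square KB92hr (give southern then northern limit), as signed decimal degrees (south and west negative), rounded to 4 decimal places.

-77.2917, -77.2500

Field K=10, B=1: +10·20° lon, +1·10° lat → SW at lon 20°, lat -80°.
Square 9, 2: +9·2° lon, +2·1° lat → SW at lon 38°, lat -78°.
Subsquare h=7, r=17: +7·0.0833333° lon, +17·0.0416667° lat → SW at lon 38.5833°, lat -77.2917°.
Cell spans 0.0833333° lon × 0.0416667° lat.
south -77.2917, north -77.2500.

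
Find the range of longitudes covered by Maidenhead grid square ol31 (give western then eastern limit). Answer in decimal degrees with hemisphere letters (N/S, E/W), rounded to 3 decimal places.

Field O=14, L=11: +14·20° lon, +11·10° lat → SW at lon 100°, lat 20°.
Square 3, 1: +3·2° lon, +1·1° lat → SW at lon 106°, lat 21°.
Cell spans 2° lon × 1° lat.
west 106.000° E, east 108.000° E.

106.000° E, 108.000° E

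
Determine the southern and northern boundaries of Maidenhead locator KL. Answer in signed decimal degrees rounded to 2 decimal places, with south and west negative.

20.00, 30.00

Field K=10, L=11: +10·20° lon, +11·10° lat → SW at lon 20°, lat 20°.
Cell spans 20° lon × 10° lat.
south 20.00, north 30.00.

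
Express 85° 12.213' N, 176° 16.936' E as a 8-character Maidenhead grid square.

RR85de38

Shift to the Maidenhead origin (180°W, 90°S): lon 356.28227, lat 175.20355.
Field: 356.28227/20 → 17 → R, 175.20355/10 → 17 → R; chars RR.
Square: 16.28227/2 → 8, 5.20355/1 → 5; chars 85.
Subsquare: 0.28227/0.0833333 → 3 → d, 0.20355/0.0416667 → 4 → e; chars de.
Extended square: 0.03227/0.00833333 → 3, 0.03688/0.00416667 → 8; chars 38.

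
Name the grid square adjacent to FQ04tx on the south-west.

Longitude subsquare t = 19; −1 → 18 = s.
Latitude subsquare x = 23; −1 → 22 = w.

FQ04sw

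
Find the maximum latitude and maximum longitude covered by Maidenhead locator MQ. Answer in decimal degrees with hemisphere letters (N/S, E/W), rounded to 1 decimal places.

80.0° N, 80.0° E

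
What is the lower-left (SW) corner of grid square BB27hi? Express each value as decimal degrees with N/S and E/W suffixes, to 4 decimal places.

72.6667° S, 155.4167° W

Field B=1, B=1: +1·20° lon, +1·10° lat → SW at lon -160°, lat -80°.
Square 2, 7: +2·2° lon, +7·1° lat → SW at lon -156°, lat -73°.
Subsquare h=7, i=8: +7·0.0833333° lon, +8·0.0416667° lat → SW at lon -155.417°, lat -72.6667°.
latitude 72.6667° S, longitude 155.4167° W.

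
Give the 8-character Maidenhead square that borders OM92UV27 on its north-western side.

Longitude extended square 2; −1 → 1.
Latitude extended square 7; +1 → 8.

OM92uv18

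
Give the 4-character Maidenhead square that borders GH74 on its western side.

Longitude square 7; −1 → 6.
The latitude characters are unchanged.

GH64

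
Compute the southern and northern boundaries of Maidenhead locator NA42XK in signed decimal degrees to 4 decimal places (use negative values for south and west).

-87.5833, -87.5417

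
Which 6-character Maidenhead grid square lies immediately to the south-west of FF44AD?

FF34xc

Longitude subsquare a = 0; −1 → -1, wraps to 23 = x, carry into square.
Longitude square 4; −1 → 3.
Latitude subsquare d = 3; −1 → 2 = c.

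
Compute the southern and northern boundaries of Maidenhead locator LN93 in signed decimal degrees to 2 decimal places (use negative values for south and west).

43.00, 44.00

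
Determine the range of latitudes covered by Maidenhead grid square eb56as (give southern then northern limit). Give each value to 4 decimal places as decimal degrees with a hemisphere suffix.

73.2500° S, 73.2083° S

Field E=4, B=1: +4·20° lon, +1·10° lat → SW at lon -100°, lat -80°.
Square 5, 6: +5·2° lon, +6·1° lat → SW at lon -90°, lat -74°.
Subsquare a=0, s=18: +0·0.0833333° lon, +18·0.0416667° lat → SW at lon -90°, lat -73.25°.
Cell spans 0.0833333° lon × 0.0416667° lat.
south 73.2500° S, north 73.2083° S.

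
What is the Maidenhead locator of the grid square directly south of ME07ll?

Latitude subsquare l = 11; −1 → 10 = k.
The longitude characters are unchanged.

ME07lk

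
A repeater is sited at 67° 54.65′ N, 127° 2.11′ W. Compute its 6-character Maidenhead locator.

CP67lv

Add 180° to longitude and 90° to latitude: 52.9648, 157.9108.
Field: 52.9648/20 → 2 → C, 157.9108/10 → 15 → P; chars CP.
Square: 12.9648/2 → 6, 7.9108/1 → 7; chars 67.
Subsquare: 0.9648/0.0833333 → 11 → l, 0.9108/0.0416667 → 21 → v; chars lv.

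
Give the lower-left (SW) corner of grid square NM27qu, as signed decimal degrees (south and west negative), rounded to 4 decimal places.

Field N=13, M=12: +13·20° lon, +12·10° lat → SW at lon 80°, lat 30°.
Square 2, 7: +2·2° lon, +7·1° lat → SW at lon 84°, lat 37°.
Subsquare q=16, u=20: +16·0.0833333° lon, +20·0.0416667° lat → SW at lon 85.3333°, lat 37.8333°.
latitude 37.8333, longitude 85.3333.

37.8333, 85.3333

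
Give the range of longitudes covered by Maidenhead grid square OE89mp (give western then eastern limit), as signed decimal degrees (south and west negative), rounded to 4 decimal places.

Field O=14, E=4: +14·20° lon, +4·10° lat → SW at lon 100°, lat -50°.
Square 8, 9: +8·2° lon, +9·1° lat → SW at lon 116°, lat -41°.
Subsquare m=12, p=15: +12·0.0833333° lon, +15·0.0416667° lat → SW at lon 117°, lat -40.375°.
Cell spans 0.0833333° lon × 0.0416667° lat.
west 117.0000, east 117.0833.

117.0000, 117.0833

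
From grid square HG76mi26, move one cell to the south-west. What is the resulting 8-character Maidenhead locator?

Longitude extended square 2; −1 → 1.
Latitude extended square 6; −1 → 5.

HG76mi15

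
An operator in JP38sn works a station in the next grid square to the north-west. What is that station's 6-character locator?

JP38ro

Longitude subsquare s = 18; −1 → 17 = r.
Latitude subsquare n = 13; +1 → 14 = o.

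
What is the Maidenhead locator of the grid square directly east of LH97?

MH07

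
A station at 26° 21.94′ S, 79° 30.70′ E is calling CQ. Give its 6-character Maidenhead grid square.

MG93sp

Add 180° to longitude and 90° to latitude: 259.5117, 63.6343.
Field (20°×10°, letters A–R): lon ⌊259.5117/20⌋ = 12 → M; lat ⌊63.6343/10⌋ = 6 → G.
Square (2°×1°, digits 0–9): lon ⌊19.5117/2⌋ = 9; lat ⌊3.6343/1⌋ = 3.
Subsquare (5′×2.5′, letters a–x): lon ⌊1.5117/0.0833333⌋ = 18 → s; lat ⌊0.6343/0.0416667⌋ = 15 → p.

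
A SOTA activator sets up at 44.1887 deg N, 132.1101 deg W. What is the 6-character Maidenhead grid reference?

Offset from 180°W / 90°S: lon 47.8899°, lat 134.1887°.
Field: 47.8899/20 → 2 → C, 134.1887/10 → 13 → N; chars CN.
Square: 7.8899/2 → 3, 4.1887/1 → 4; chars 34.
Subsquare: 1.8899/0.0833333 → 22 → w, 0.1887/0.0416667 → 4 → e; chars we.

CN34we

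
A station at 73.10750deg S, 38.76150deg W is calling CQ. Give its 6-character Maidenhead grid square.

HB06ov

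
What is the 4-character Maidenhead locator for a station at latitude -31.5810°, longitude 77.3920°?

MF88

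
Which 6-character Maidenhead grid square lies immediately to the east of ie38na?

IE38oa

Longitude subsquare n = 13; +1 → 14 = o.
The latitude characters are unchanged.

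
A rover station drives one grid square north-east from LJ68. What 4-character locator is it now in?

Longitude square 6; +1 → 7.
Latitude square 8; +1 → 9.

LJ79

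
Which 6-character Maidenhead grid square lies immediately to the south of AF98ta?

Latitude subsquare a = 0; −1 → -1, wraps to 23 = x, carry into square.
Latitude square 8; −1 → 7.
The longitude characters are unchanged.

AF97tx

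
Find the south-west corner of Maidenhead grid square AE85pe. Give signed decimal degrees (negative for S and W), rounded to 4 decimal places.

Field A=0, E=4: +0·20° lon, +4·10° lat → SW at lon -180°, lat -50°.
Square 8, 5: +8·2° lon, +5·1° lat → SW at lon -164°, lat -45°.
Subsquare p=15, e=4: +15·0.0833333° lon, +4·0.0416667° lat → SW at lon -162.75°, lat -44.8333°.
latitude -44.8333, longitude -162.7500.

-44.8333, -162.7500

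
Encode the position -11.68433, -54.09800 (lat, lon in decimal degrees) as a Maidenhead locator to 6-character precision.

Offset from 180°W / 90°S: lon 125.9020°, lat 78.3157°.
Field: lon ⌊125.9020/20⌋ = 6 → G; lat ⌊78.3157/10⌋ = 7 → H.
Square: lon ⌊5.9020/2⌋ = 2; lat ⌊8.3157/1⌋ = 8.
Subsquare: lon ⌊1.9020/0.0833333⌋ = 22 → w; lat ⌊0.3157/0.0416667⌋ = 7 → h.

GH28wh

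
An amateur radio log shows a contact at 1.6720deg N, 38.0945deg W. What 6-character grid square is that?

HJ01wq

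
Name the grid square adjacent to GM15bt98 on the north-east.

Longitude extended square 9; +1 → 10, wraps to 0, carry into subsquare.
Longitude subsquare b = 1; +1 → 2 = c.
Latitude extended square 8; +1 → 9.

GM15ct09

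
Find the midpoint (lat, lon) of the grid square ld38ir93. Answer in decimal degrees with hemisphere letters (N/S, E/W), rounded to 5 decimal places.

51.27708° S, 46.74583° E

Field L=11, D=3: +11·20° lon, +3·10° lat → SW at lon 40°, lat -60°.
Square 3, 8: +3·2° lon, +8·1° lat → SW at lon 46°, lat -52°.
Subsquare i=8, r=17: +8·0.0833333° lon, +17·0.0416667° lat → SW at lon 46.6667°, lat -51.2917°.
Extended square 9, 3: +9·0.00833333° lon, +3·0.00416667° lat → SW at lon 46.7417°, lat -51.2792°.
Cell spans 0.00833333° lon × 0.00416667° lat. Centre is SW corner plus half of each.
latitude 51.27708° S, longitude 46.74583° E.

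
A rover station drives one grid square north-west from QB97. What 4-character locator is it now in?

Longitude square 9; −1 → 8.
Latitude square 7; +1 → 8.

QB88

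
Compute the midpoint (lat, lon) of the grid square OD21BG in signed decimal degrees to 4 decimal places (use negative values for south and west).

-58.7292, 104.1250

Field O=14, D=3: +14·20° lon, +3·10° lat → SW at lon 100°, lat -60°.
Square 2, 1: +2·2° lon, +1·1° lat → SW at lon 104°, lat -59°.
Subsquare b=1, g=6: +1·0.0833333° lon, +6·0.0416667° lat → SW at lon 104.083°, lat -58.75°.
Cell spans 0.0833333° lon × 0.0416667° lat. Centre is SW corner plus half of each.
latitude -58.7292, longitude 104.1250.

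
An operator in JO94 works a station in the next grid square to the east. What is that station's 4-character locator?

Longitude square 9; +1 → 10, wraps to 0, carry into field.
Longitude field J = 9; +1 → 10 = K.
The latitude characters are unchanged.

KO04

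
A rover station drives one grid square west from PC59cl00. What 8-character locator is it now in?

Longitude extended square 0; −1 → -1, wraps to 9, carry into subsquare.
Longitude subsquare c = 2; −1 → 1 = b.
The latitude characters are unchanged.

PC59bl90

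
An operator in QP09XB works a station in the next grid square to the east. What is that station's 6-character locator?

QP19ab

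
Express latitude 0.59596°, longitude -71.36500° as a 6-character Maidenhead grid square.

FJ40ho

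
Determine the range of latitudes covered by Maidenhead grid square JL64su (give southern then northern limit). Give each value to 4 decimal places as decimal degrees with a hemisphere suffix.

24.8333° N, 24.8750° N

Field J=9, L=11: +9·20° lon, +11·10° lat → SW at lon 0°, lat 20°.
Square 6, 4: +6·2° lon, +4·1° lat → SW at lon 12°, lat 24°.
Subsquare s=18, u=20: +18·0.0833333° lon, +20·0.0416667° lat → SW at lon 13.5°, lat 24.8333°.
Cell spans 0.0833333° lon × 0.0416667° lat.
south 24.8333° N, north 24.8750° N.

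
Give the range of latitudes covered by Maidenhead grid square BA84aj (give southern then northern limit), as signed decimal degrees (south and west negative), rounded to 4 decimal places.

Field B=1, A=0: +1·20° lon, +0·10° lat → SW at lon -160°, lat -90°.
Square 8, 4: +8·2° lon, +4·1° lat → SW at lon -144°, lat -86°.
Subsquare a=0, j=9: +0·0.0833333° lon, +9·0.0416667° lat → SW at lon -144°, lat -85.625°.
Cell spans 0.0833333° lon × 0.0416667° lat.
south -85.6250, north -85.5833.

-85.6250, -85.5833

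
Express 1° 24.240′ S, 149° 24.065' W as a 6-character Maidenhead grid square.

Shift to the Maidenhead origin (180°W, 90°S): lon 30.5989, lat 88.5960.
Field: lon ⌊30.5989/20⌋ = 1 → B; lat ⌊88.5960/10⌋ = 8 → I.
Square: lon ⌊10.5989/2⌋ = 5; lat ⌊8.5960/1⌋ = 8.
Subsquare: lon ⌊0.5989/0.0833333⌋ = 7 → h; lat ⌊0.5960/0.0416667⌋ = 14 → o.

BI58ho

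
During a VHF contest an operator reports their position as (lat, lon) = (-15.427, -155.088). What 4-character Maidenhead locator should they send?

BH24

Add 180° to longitude and 90° to latitude: 24.91, 74.57.
Field (20°×10°, letters A–R): 24.91/20 → 1 → B, 74.57/10 → 7 → H; chars BH.
Square (2°×1°, digits 0–9): 4.91/2 → 2, 4.57/1 → 4; chars 24.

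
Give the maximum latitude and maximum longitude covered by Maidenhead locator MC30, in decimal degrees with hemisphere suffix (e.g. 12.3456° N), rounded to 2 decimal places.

69.00° S, 68.00° E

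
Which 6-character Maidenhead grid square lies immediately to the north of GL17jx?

GL18ja

Latitude subsquare x = 23; +1 → 24, wraps to 0 = a, carry into square.
Latitude square 7; +1 → 8.
The longitude characters are unchanged.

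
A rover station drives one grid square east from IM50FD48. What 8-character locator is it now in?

IM50fd58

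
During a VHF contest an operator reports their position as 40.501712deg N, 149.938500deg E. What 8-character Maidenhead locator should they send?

QN40xm20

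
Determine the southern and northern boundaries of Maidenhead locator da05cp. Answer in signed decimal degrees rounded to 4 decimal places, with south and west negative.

-84.3750, -84.3333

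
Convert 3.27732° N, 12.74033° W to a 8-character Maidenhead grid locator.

IJ33pg16

Add 180° to longitude and 90° to latitude: 167.25967, 93.27732.
Field (20°×10°, letters A–R): 167.25967/20 → 8 → I, 93.27732/10 → 9 → J; chars IJ.
Square (2°×1°, digits 0–9): 7.25967/2 → 3, 3.27732/1 → 3; chars 33.
Subsquare (5′×2.5′, letters a–x): 1.25967/0.0833333 → 15 → p, 0.27732/0.0416667 → 6 → g; chars pg.
Extended square (30″×15″, digits 0–9): 0.00967/0.00833333 → 1, 0.02732/0.00416667 → 6; chars 16.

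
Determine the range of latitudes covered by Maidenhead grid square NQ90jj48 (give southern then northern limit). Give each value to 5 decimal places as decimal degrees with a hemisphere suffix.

70.40833° N, 70.41250° N

Field N=13, Q=16: +13·20° lon, +16·10° lat → SW at lon 80°, lat 70°.
Square 9, 0: +9·2° lon, +0·1° lat → SW at lon 98°, lat 70°.
Subsquare j=9, j=9: +9·0.0833333° lon, +9·0.0416667° lat → SW at lon 98.75°, lat 70.375°.
Extended square 4, 8: +4·0.00833333° lon, +8·0.00416667° lat → SW at lon 98.7833°, lat 70.4083°.
Cell spans 0.00833333° lon × 0.00416667° lat.
south 70.40833° N, north 70.41250° N.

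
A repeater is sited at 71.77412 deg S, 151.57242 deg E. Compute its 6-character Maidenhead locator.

Shift to the Maidenhead origin (180°W, 90°S): lon 331.5724, lat 18.2259.
Field: 331.5724/20 → 16 → Q, 18.2259/10 → 1 → B; chars QB.
Square: 11.5724/2 → 5, 8.2259/1 → 8; chars 58.
Subsquare: 1.5724/0.0833333 → 18 → s, 0.2259/0.0416667 → 5 → f; chars sf.

QB58sf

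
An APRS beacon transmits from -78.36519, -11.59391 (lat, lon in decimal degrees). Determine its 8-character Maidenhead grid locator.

IB41ep82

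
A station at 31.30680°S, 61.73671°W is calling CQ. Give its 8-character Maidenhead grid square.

Offset from 180°W / 90°S: lon 118.26329°, lat 58.69320°.
Field: lon ⌊118.26329/20⌋ = 5 → F; lat ⌊58.69320/10⌋ = 5 → F.
Square: lon ⌊18.26329/2⌋ = 9; lat ⌊8.69320/1⌋ = 8.
Subsquare: lon ⌊0.26329/0.0833333⌋ = 3 → d; lat ⌊0.69320/0.0416667⌋ = 16 → q.
Extended square: lon ⌊0.01329/0.00833333⌋ = 1; lat ⌊0.02653/0.00416667⌋ = 6.

FF98dq16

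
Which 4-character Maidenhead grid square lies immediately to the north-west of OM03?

Longitude square 0; −1 → -1, wraps to 9, carry into field.
Longitude field O = 14; −1 → 13 = N.
Latitude square 3; +1 → 4.

NM94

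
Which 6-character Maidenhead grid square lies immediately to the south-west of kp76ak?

KP66xj

Longitude subsquare a = 0; −1 → -1, wraps to 23 = x, carry into square.
Longitude square 7; −1 → 6.
Latitude subsquare k = 10; −1 → 9 = j.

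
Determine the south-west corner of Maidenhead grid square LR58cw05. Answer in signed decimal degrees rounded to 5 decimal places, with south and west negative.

88.93750, 50.16667

Field L=11, R=17: +11·20° lon, +17·10° lat → SW at lon 40°, lat 80°.
Square 5, 8: +5·2° lon, +8·1° lat → SW at lon 50°, lat 88°.
Subsquare c=2, w=22: +2·0.0833333° lon, +22·0.0416667° lat → SW at lon 50.1667°, lat 88.9167°.
Extended square 0, 5: +0·0.00833333° lon, +5·0.00416667° lat → SW at lon 50.1667°, lat 88.9375°.
latitude 88.93750, longitude 50.16667.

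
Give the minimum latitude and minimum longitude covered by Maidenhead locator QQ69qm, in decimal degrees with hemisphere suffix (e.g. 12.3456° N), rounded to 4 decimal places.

79.5000° N, 153.3333° E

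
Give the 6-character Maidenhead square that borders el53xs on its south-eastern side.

EL63ar

Longitude subsquare x = 23; +1 → 24, wraps to 0 = a, carry into square.
Longitude square 5; +1 → 6.
Latitude subsquare s = 18; −1 → 17 = r.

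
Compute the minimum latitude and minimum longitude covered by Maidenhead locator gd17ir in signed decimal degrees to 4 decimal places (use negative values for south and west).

-52.2917, -57.3333

Field G=6, D=3: +6·20° lon, +3·10° lat → SW at lon -60°, lat -60°.
Square 1, 7: +1·2° lon, +7·1° lat → SW at lon -58°, lat -53°.
Subsquare i=8, r=17: +8·0.0833333° lon, +17·0.0416667° lat → SW at lon -57.3333°, lat -52.2917°.
latitude -52.2917, longitude -57.3333.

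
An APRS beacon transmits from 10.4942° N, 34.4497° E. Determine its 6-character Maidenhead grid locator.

KK70fl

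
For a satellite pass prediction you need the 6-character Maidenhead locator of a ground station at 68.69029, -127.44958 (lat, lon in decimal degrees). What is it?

CP68gq

Add 180° to longitude and 90° to latitude: 52.5504, 158.6903.
Field (20°×10°, letters A–R): lon ⌊52.5504/20⌋ = 2 → C; lat ⌊158.6903/10⌋ = 15 → P.
Square (2°×1°, digits 0–9): lon ⌊12.5504/2⌋ = 6; lat ⌊8.6903/1⌋ = 8.
Subsquare (5′×2.5′, letters a–x): lon ⌊0.5504/0.0833333⌋ = 6 → g; lat ⌊0.6903/0.0416667⌋ = 16 → q.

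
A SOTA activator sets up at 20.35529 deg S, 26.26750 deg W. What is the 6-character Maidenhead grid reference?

HG69up

Add 180° to longitude and 90° to latitude: 153.7325, 69.6447.
Field: lon ⌊153.7325/20⌋ = 7 → H; lat ⌊69.6447/10⌋ = 6 → G.
Square: lon ⌊13.7325/2⌋ = 6; lat ⌊9.6447/1⌋ = 9.
Subsquare: lon ⌊1.7325/0.0833333⌋ = 20 → u; lat ⌊0.6447/0.0416667⌋ = 15 → p.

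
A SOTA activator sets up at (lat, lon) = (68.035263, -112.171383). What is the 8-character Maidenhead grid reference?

Add 180° to longitude and 90° to latitude: 67.82862, 158.03526.
Field: lon ⌊67.82862/20⌋ = 3 → D; lat ⌊158.03526/10⌋ = 15 → P.
Square: lon ⌊7.82862/2⌋ = 3; lat ⌊8.03526/1⌋ = 8.
Subsquare: lon ⌊1.82862/0.0833333⌋ = 21 → v; lat ⌊0.03526/0.0416667⌋ = 0 → a.
Extended square: lon ⌊0.07862/0.00833333⌋ = 9; lat ⌊0.03526/0.00416667⌋ = 8.

DP38va98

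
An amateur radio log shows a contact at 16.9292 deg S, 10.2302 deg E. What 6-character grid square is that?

Offset from 180°W / 90°S: lon 190.2302°, lat 73.0708°.
Field (20°×10°, letters A–R): 190.2302/20 → 9 → J, 73.0708/10 → 7 → H; chars JH.
Square (2°×1°, digits 0–9): 10.2302/2 → 5, 3.0708/1 → 3; chars 53.
Subsquare (5′×2.5′, letters a–x): 0.2302/0.0833333 → 2 → c, 0.0708/0.0416667 → 1 → b; chars cb.

JH53cb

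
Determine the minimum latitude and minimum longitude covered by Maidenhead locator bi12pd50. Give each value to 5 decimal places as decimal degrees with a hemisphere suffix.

7.87500° S, 156.70833° W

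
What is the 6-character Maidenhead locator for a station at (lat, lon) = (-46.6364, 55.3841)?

LE73qi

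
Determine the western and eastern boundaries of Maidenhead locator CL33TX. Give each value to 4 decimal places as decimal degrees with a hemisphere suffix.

Field C=2, L=11: +2·20° lon, +11·10° lat → SW at lon -140°, lat 20°.
Square 3, 3: +3·2° lon, +3·1° lat → SW at lon -134°, lat 23°.
Subsquare t=19, x=23: +19·0.0833333° lon, +23·0.0416667° lat → SW at lon -132.417°, lat 23.9583°.
Cell spans 0.0833333° lon × 0.0416667° lat.
west 132.4167° W, east 132.3333° W.

132.4167° W, 132.3333° W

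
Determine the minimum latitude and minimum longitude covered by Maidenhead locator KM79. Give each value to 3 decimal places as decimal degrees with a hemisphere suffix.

39.000° N, 34.000° E

Field K=10, M=12: +10·20° lon, +12·10° lat → SW at lon 20°, lat 30°.
Square 7, 9: +7·2° lon, +9·1° lat → SW at lon 34°, lat 39°.
latitude 39.000° N, longitude 34.000° E.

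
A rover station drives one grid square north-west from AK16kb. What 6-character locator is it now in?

Longitude subsquare k = 10; −1 → 9 = j.
Latitude subsquare b = 1; +1 → 2 = c.

AK16jc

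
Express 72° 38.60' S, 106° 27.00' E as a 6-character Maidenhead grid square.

OB37fi

Offset from 180°W / 90°S: lon 286.4500°, lat 17.3567°.
Field: lon ⌊286.4500/20⌋ = 14 → O; lat ⌊17.3567/10⌋ = 1 → B.
Square: lon ⌊6.4500/2⌋ = 3; lat ⌊7.3567/1⌋ = 7.
Subsquare: lon ⌊0.4500/0.0833333⌋ = 5 → f; lat ⌊0.3567/0.0416667⌋ = 8 → i.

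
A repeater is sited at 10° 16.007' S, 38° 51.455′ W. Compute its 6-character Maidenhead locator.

HH09nr

Shift to the Maidenhead origin (180°W, 90°S): lon 141.1424, lat 79.7332.
Field: lon ⌊141.1424/20⌋ = 7 → H; lat ⌊79.7332/10⌋ = 7 → H.
Square: lon ⌊1.1424/2⌋ = 0; lat ⌊9.7332/1⌋ = 9.
Subsquare: lon ⌊1.1424/0.0833333⌋ = 13 → n; lat ⌊0.7332/0.0416667⌋ = 17 → r.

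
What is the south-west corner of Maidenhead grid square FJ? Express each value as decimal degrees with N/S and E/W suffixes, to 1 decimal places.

Field F=5, J=9: +5·20° lon, +9·10° lat → SW at lon -80°, lat 0°.
latitude 0.0° N, longitude 80.0° W.

0.0° N, 80.0° W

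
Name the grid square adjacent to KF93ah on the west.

KF83xh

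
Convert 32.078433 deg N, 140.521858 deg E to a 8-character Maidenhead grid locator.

Shift to the Maidenhead origin (180°W, 90°S): lon 320.52186, lat 122.07843.
Field: lon ⌊320.52186/20⌋ = 16 → Q; lat ⌊122.07843/10⌋ = 12 → M.
Square: lon ⌊0.52186/2⌋ = 0; lat ⌊2.07843/1⌋ = 2.
Subsquare: lon ⌊0.52186/0.0833333⌋ = 6 → g; lat ⌊0.07843/0.0416667⌋ = 1 → b.
Extended square: lon ⌊0.02186/0.00833333⌋ = 2; lat ⌊0.03677/0.00416667⌋ = 8.

QM02gb28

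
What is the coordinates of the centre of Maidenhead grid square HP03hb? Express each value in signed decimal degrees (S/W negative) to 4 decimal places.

63.0625, -39.3750

Field H=7, P=15: +7·20° lon, +15·10° lat → SW at lon -40°, lat 60°.
Square 0, 3: +0·2° lon, +3·1° lat → SW at lon -40°, lat 63°.
Subsquare h=7, b=1: +7·0.0833333° lon, +1·0.0416667° lat → SW at lon -39.4167°, lat 63.0417°.
Cell spans 0.0833333° lon × 0.0416667° lat. Centre is SW corner plus half of each.
latitude 63.0625, longitude -39.3750.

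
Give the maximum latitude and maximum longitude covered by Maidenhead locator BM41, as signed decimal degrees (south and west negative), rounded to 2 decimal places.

Field B=1, M=12: +1·20° lon, +12·10° lat → SW at lon -160°, lat 30°.
Square 4, 1: +4·2° lon, +1·1° lat → SW at lon -152°, lat 31°.
Cell spans 2° lon × 1° lat. NE corner is SW corner plus one full cell.
latitude 32.00, longitude -150.00.

32.00, -150.00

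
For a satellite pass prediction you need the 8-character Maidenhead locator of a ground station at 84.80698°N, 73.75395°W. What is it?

Add 180° to longitude and 90° to latitude: 106.24605, 174.80698.
Field: lon ⌊106.24605/20⌋ = 5 → F; lat ⌊174.80698/10⌋ = 17 → R.
Square: lon ⌊6.24605/2⌋ = 3; lat ⌊4.80698/1⌋ = 4.
Subsquare: lon ⌊0.24605/0.0833333⌋ = 2 → c; lat ⌊0.80698/0.0416667⌋ = 19 → t.
Extended square: lon ⌊0.07938/0.00833333⌋ = 9; lat ⌊0.01531/0.00416667⌋ = 3.

FR34ct93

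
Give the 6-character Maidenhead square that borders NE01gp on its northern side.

NE01gq

Latitude subsquare p = 15; +1 → 16 = q.
The longitude characters are unchanged.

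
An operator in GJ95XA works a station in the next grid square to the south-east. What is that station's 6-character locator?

Longitude subsquare x = 23; +1 → 24, wraps to 0 = a, carry into square.
Longitude square 9; +1 → 10, wraps to 0, carry into field.
Longitude field G = 6; +1 → 7 = H.
Latitude subsquare a = 0; −1 → -1, wraps to 23 = x, carry into square.
Latitude square 5; −1 → 4.

HJ04ax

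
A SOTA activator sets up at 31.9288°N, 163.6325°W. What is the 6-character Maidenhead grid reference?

Offset from 180°W / 90°S: lon 16.3675°, lat 121.9288°.
Field: 16.3675/20 → 0 → A, 121.9288/10 → 12 → M; chars AM.
Square: 16.3675/2 → 8, 1.9288/1 → 1; chars 81.
Subsquare: 0.3675/0.0833333 → 4 → e, 0.9288/0.0416667 → 22 → w; chars ew.

AM81ew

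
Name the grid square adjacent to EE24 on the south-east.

EE33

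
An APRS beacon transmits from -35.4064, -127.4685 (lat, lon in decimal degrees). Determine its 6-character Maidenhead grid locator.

CF64go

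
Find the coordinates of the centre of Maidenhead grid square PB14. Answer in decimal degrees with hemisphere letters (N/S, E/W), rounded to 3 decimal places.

75.500° S, 123.000° E

Field P=15, B=1: +15·20° lon, +1·10° lat → SW at lon 120°, lat -80°.
Square 1, 4: +1·2° lon, +4·1° lat → SW at lon 122°, lat -76°.
Cell spans 2° lon × 1° lat. Centre is SW corner plus half of each.
latitude 75.500° S, longitude 123.000° E.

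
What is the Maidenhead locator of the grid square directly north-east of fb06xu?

Longitude subsquare x = 23; +1 → 24, wraps to 0 = a, carry into square.
Longitude square 0; +1 → 1.
Latitude subsquare u = 20; +1 → 21 = v.

FB16av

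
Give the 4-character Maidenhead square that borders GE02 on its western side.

Longitude square 0; −1 → -1, wraps to 9, carry into field.
Longitude field G = 6; −1 → 5 = F.
The latitude characters are unchanged.

FE92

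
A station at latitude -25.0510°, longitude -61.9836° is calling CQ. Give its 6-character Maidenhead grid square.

FG94aw

Shift to the Maidenhead origin (180°W, 90°S): lon 118.0164, lat 64.9490.
Field: 118.0164/20 → 5 → F, 64.9490/10 → 6 → G; chars FG.
Square: 18.0164/2 → 9, 4.9490/1 → 4; chars 94.
Subsquare: 0.0164/0.0833333 → 0 → a, 0.9490/0.0416667 → 22 → w; chars aw.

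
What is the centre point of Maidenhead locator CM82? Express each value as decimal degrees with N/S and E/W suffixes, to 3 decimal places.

Field C=2, M=12: +2·20° lon, +12·10° lat → SW at lon -140°, lat 30°.
Square 8, 2: +8·2° lon, +2·1° lat → SW at lon -124°, lat 32°.
Cell spans 2° lon × 1° lat. Centre is SW corner plus half of each.
latitude 32.500° N, longitude 123.000° W.

32.500° N, 123.000° W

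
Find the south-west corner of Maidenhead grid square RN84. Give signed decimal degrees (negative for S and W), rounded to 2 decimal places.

Field R=17, N=13: +17·20° lon, +13·10° lat → SW at lon 160°, lat 40°.
Square 8, 4: +8·2° lon, +4·1° lat → SW at lon 176°, lat 44°.
latitude 44.00, longitude 176.00.

44.00, 176.00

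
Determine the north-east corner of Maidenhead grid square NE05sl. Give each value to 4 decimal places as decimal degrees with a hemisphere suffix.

44.5000° S, 81.5833° E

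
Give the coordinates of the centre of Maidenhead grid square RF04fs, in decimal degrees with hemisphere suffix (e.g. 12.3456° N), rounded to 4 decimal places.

35.2292° S, 160.4583° E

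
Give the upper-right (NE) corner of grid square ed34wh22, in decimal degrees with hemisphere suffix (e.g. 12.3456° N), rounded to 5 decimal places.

55.69583° S, 92.14167° W

Field E=4, D=3: +4·20° lon, +3·10° lat → SW at lon -100°, lat -60°.
Square 3, 4: +3·2° lon, +4·1° lat → SW at lon -94°, lat -56°.
Subsquare w=22, h=7: +22·0.0833333° lon, +7·0.0416667° lat → SW at lon -92.1667°, lat -55.7083°.
Extended square 2, 2: +2·0.00833333° lon, +2·0.00416667° lat → SW at lon -92.15°, lat -55.7°.
Cell spans 0.00833333° lon × 0.00416667° lat. NE corner is SW corner plus one full cell.
latitude 55.69583° S, longitude 92.14167° W.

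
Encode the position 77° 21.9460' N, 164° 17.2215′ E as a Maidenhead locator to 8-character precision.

Offset from 180°W / 90°S: lon 344.28702°, lat 167.36577°.
Field: 344.28702/20 → 17 → R, 167.36577/10 → 16 → Q; chars RQ.
Square: 4.28702/2 → 2, 7.36577/1 → 7; chars 27.
Subsquare: 0.28702/0.0833333 → 3 → d, 0.36577/0.0416667 → 8 → i; chars di.
Extended square: 0.03702/0.00833333 → 4, 0.03243/0.00416667 → 7; chars 47.

RQ27di47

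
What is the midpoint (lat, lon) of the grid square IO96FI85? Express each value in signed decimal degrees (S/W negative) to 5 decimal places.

56.35625, -1.51250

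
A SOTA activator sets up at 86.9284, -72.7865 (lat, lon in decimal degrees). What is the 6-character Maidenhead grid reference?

FR36ow

Add 180° to longitude and 90° to latitude: 107.2135, 176.9284.
Field (20°×10°, letters A–R): lon ⌊107.2135/20⌋ = 5 → F; lat ⌊176.9284/10⌋ = 17 → R.
Square (2°×1°, digits 0–9): lon ⌊7.2135/2⌋ = 3; lat ⌊6.9284/1⌋ = 6.
Subsquare (5′×2.5′, letters a–x): lon ⌊1.2135/0.0833333⌋ = 14 → o; lat ⌊0.9284/0.0416667⌋ = 22 → w.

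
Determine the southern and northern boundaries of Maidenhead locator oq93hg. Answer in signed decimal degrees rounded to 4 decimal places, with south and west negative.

73.2500, 73.2917

Field O=14, Q=16: +14·20° lon, +16·10° lat → SW at lon 100°, lat 70°.
Square 9, 3: +9·2° lon, +3·1° lat → SW at lon 118°, lat 73°.
Subsquare h=7, g=6: +7·0.0833333° lon, +6·0.0416667° lat → SW at lon 118.583°, lat 73.25°.
Cell spans 0.0833333° lon × 0.0416667° lat.
south 73.2500, north 73.2917.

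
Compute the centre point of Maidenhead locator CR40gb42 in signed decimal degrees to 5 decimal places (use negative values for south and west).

80.05208, -131.46250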